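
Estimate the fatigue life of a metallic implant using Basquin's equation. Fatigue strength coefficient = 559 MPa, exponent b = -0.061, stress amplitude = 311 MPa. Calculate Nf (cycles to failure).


sigma_a = sigma_f' * (2Nf)^b
2Nf = (sigma_a/sigma_f')^(1/b)
2Nf = (311/559)^(1/-0.061)
2Nf = 14949.044
Nf = 7475


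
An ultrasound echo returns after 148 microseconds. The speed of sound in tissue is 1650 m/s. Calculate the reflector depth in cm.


depth = c * t / 2
t = 148 us = 1.4800e-04 s
depth = 1650 * 1.4800e-04 / 2
depth = 0.1221 m = 12.21 cm


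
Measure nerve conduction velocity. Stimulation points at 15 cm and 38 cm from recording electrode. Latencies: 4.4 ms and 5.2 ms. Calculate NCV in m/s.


Distance = (38 - 15) / 100 = 0.23 m
dt = (5.2 - 4.4) / 1000 = 8.0000e-04 s
NCV = dist / dt = 287.5 m/s


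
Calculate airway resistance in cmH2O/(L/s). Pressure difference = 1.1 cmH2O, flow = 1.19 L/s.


R = dP / flow
R = 1.1 / 1.19
R = 0.9244 cmH2O/(L/s)


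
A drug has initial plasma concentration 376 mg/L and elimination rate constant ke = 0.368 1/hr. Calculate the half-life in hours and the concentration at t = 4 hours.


t_half = ln(2) / ke = 0.693147 / 0.368 = 1.884 hr
C(t) = C0 * exp(-ke*t) = 376 * exp(-0.368*4)
C(4) = 86.28 mg/L


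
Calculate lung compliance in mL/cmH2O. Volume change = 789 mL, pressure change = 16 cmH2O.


C = dV / dP
C = 789 / 16
C = 49.31 mL/cmH2O


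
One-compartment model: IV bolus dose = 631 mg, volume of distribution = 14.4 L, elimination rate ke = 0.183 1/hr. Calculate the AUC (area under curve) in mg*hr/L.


C0 = Dose/Vd = 631/14.4 = 43.8194 mg/L
AUC = C0/ke = 43.8194/0.183
AUC = 239.5 mg*hr/L


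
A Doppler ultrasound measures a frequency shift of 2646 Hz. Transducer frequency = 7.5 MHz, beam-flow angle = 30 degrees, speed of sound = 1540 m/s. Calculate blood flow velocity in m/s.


v = fd * c / (2 * f0 * cos(theta))
v = 2646 * 1540 / (2 * 7.5000e+06 * cos(30))
v = 0.3137 m/s


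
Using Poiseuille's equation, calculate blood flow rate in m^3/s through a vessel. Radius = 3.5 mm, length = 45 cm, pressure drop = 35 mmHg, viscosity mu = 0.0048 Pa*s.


Q = pi*r^4*dP / (8*mu*L)
r = 0.0035 m, L = 0.45 m
dP = 35 mmHg = 4666.27 Pa
Q = 1.2731e-04 m^3/s


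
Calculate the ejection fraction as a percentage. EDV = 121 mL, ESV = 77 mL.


SV = EDV - ESV = 121 - 77 = 44 mL
EF = SV/EDV * 100 = 44/121 * 100
EF = 36.36%


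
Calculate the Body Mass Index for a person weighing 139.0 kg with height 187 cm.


BMI = weight / height^2
height = 187 cm = 1.87 m
BMI = 139.0 / 1.87^2
BMI = 39.75 kg/m^2


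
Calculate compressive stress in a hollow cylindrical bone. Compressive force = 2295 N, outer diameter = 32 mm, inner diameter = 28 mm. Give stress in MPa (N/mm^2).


A = pi*(r_o^2 - r_i^2)
r_o = 16 mm, r_i = 14 mm
A = 188.496 mm^2
sigma = F/A = 2295 / 188.496
sigma = 12.18 MPa


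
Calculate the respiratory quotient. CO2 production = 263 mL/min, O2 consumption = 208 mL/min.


RQ = VCO2 / VO2
RQ = 263 / 208
RQ = 1.264


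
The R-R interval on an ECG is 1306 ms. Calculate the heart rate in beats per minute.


HR = 60 / RR_interval(s)
RR = 1306 ms = 1.306 s
HR = 60 / 1.306 = 45.94 bpm


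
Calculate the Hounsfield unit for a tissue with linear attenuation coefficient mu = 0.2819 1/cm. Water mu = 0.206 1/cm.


HU = ((mu_tissue - mu_water) / mu_water) * 1000
HU = ((0.2819 - 0.206) / 0.206) * 1000
HU = 368.4


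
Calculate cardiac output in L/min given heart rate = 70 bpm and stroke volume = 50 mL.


CO = HR * SV
CO = 70 * 50 / 1000
CO = 3.5 L/min


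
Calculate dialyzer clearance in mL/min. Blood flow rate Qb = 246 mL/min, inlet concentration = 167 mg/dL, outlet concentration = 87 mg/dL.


K = Qb * (Cb_in - Cb_out) / Cb_in
K = 246 * (167 - 87) / 167
K = 117.8 mL/min


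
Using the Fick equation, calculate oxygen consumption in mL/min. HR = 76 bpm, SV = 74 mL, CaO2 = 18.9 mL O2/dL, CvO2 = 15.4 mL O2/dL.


CO = HR*SV = 76*74/1000 = 5.624 L/min
a-v O2 diff = 18.9 - 15.4 = 3.5 mL/dL
VO2 = CO * (CaO2-CvO2) * 10 dL/L
VO2 = 5.624 * 3.5 * 10
VO2 = 196.8 mL/min


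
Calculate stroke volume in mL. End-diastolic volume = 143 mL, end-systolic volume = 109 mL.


SV = EDV - ESV
SV = 143 - 109
SV = 34 mL


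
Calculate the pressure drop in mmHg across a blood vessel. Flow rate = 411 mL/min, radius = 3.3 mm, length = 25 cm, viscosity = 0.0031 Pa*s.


dP = 8*mu*L*Q / (pi*r^4)
Q = 411 mL/min = 6.85e-06 m^3/s
dP = 113.993 Pa = 113.993 / 133.322 mmHg = 0.855 mmHg


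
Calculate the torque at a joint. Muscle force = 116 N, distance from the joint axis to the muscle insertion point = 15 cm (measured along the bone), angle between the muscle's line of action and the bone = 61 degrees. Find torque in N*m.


Torque = F * d * sin(theta)   (moment arm = d*sin(theta))
d = 15 cm = 0.15 m
Torque = 116 * 0.15 * sin(61)
Torque = 15.22 N*m


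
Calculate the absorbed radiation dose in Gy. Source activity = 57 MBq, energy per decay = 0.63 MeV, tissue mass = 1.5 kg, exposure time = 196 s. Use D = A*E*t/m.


A = 57 MBq = 5.7000e+07 Bq
E = 0.63 MeV = 1.00926e-13 J
D = A*E*t/m = 5.7000e+07*1.00926e-13*196/1.5
D = 7.5170e-04 Gy


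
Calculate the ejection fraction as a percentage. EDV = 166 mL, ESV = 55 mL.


SV = EDV - ESV = 166 - 55 = 111 mL
EF = SV/EDV * 100 = 111/166 * 100
EF = 66.87%


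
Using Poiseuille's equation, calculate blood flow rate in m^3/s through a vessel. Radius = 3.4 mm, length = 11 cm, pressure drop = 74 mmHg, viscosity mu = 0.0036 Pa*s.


Q = pi*r^4*dP / (8*mu*L)
r = 0.0034 m, L = 0.11 m
dP = 74 mmHg = 9865.828 Pa
Q = 0.001307 m^3/s


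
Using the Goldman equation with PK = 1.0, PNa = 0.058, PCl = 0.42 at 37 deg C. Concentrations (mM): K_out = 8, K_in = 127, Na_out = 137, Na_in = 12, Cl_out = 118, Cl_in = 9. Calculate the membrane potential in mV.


Vm = (RT/F)*ln((PK*Ko + PNa*Nao + PCl*Cli)/(PK*Ki + PNa*Nai + PCl*Clo))
Numer = 19.726, Denom = 177.256
Vm = -58.68 mV


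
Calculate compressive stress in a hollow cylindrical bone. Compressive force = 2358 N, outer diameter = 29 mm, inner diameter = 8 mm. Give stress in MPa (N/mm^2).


A = pi*(r_o^2 - r_i^2)
r_o = 14.5 mm, r_i = 4 mm
A = 610.254 mm^2
sigma = F/A = 2358 / 610.254
sigma = 3.864 MPa


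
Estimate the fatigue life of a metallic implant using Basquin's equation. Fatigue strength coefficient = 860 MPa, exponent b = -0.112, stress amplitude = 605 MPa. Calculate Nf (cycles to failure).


sigma_a = sigma_f' * (2Nf)^b
2Nf = (sigma_a/sigma_f')^(1/b)
2Nf = (605/860)^(1/-0.112)
2Nf = 23.108804
Nf = 11.55


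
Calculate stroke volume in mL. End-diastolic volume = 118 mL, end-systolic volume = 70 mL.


SV = EDV - ESV
SV = 118 - 70
SV = 48 mL


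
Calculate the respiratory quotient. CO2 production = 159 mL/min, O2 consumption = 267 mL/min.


RQ = VCO2 / VO2
RQ = 159 / 267
RQ = 0.5955


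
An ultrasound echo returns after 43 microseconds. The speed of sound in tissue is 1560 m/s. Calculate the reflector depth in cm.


depth = c * t / 2
t = 43 us = 4.3000e-05 s
depth = 1560 * 4.3000e-05 / 2
depth = 0.03354 m = 3.354 cm


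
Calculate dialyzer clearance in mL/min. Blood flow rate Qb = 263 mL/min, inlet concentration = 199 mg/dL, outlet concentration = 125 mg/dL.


K = Qb * (Cb_in - Cb_out) / Cb_in
K = 263 * (199 - 125) / 199
K = 97.8 mL/min


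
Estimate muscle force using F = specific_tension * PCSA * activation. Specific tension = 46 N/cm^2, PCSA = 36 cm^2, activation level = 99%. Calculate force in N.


F = sigma * PCSA * activation
F = 46 * 36 * 0.99
F = 1639 N


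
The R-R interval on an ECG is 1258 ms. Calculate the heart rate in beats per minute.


HR = 60 / RR_interval(s)
RR = 1258 ms = 1.258 s
HR = 60 / 1.258 = 47.69 bpm


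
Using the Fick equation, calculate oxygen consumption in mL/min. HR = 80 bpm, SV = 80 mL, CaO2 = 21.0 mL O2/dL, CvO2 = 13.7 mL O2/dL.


CO = HR*SV = 80*80/1000 = 6.4 L/min
a-v O2 diff = 21.0 - 13.7 = 7.3 mL/dL
VO2 = CO * (CaO2-CvO2) * 10 dL/L
VO2 = 6.4 * 7.3 * 10
VO2 = 467.2 mL/min


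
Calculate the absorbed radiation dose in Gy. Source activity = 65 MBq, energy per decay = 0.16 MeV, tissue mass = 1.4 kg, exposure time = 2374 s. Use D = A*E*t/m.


A = 65 MBq = 6.5000e+07 Bq
E = 0.16 MeV = 2.5632e-14 J
D = A*E*t/m = 6.5000e+07*2.5632e-14*2374/1.4
D = 0.002825 Gy


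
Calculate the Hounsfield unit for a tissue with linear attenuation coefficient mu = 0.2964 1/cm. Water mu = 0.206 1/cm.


HU = ((mu_tissue - mu_water) / mu_water) * 1000
HU = ((0.2964 - 0.206) / 0.206) * 1000
HU = 438.8


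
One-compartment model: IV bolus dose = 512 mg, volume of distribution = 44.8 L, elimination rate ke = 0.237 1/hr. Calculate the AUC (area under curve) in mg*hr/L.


C0 = Dose/Vd = 512/44.8 = 11.4286 mg/L
AUC = C0/ke = 11.4286/0.237
AUC = 48.22 mg*hr/L


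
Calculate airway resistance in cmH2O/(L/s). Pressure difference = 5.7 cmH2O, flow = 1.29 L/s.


R = dP / flow
R = 5.7 / 1.29
R = 4.419 cmH2O/(L/s)


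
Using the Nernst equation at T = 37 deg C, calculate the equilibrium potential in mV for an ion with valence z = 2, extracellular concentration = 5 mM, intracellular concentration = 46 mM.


E = (RT/(zF)) * ln(C_out/C_in)
T = 37 + 273.15 = 310.15 K
E = (8.314 * 310.15 / (2 * 96485)) * ln(5/46)
E = -29.65 mV


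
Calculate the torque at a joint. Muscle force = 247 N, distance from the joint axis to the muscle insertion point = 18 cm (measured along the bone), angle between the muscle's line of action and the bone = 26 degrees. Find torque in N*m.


Torque = F * d * sin(theta)   (moment arm = d*sin(theta))
d = 18 cm = 0.18 m
Torque = 247 * 0.18 * sin(26)
Torque = 19.49 N*m


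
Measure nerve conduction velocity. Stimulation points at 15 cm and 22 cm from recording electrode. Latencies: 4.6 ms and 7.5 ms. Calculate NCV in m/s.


Distance = (22 - 15) / 100 = 0.07 m
dt = (7.5 - 4.6) / 1000 = 0.0029 s
NCV = dist / dt = 24.14 m/s


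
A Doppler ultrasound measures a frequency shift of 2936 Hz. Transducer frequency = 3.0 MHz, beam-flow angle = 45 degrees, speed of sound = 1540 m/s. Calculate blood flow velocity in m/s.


v = fd * c / (2 * f0 * cos(theta))
v = 2936 * 1540 / (2 * 3.0000e+06 * cos(45))
v = 1.066 m/s


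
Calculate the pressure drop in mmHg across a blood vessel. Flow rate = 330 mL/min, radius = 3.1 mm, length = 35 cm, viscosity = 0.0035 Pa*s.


dP = 8*mu*L*Q / (pi*r^4)
Q = 330 mL/min = 5.5e-06 m^3/s
dP = 185.777 Pa = 185.777 / 133.322 mmHg = 1.393 mmHg


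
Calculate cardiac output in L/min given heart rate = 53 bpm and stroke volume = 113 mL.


CO = HR * SV
CO = 53 * 113 / 1000
CO = 5.989 L/min


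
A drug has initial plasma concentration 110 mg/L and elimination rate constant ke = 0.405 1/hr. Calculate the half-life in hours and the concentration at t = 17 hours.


t_half = ln(2) / ke = 0.693147 / 0.405 = 1.711 hr
C(t) = C0 * exp(-ke*t) = 110 * exp(-0.405*17)
C(17) = 0.1125 mg/L


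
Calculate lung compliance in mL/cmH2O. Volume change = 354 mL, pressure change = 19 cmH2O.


C = dV / dP
C = 354 / 19
C = 18.63 mL/cmH2O


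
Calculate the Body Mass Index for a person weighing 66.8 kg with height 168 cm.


BMI = weight / height^2
height = 168 cm = 1.68 m
BMI = 66.8 / 1.68^2
BMI = 23.67 kg/m^2


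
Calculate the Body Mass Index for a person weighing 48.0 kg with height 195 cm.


BMI = weight / height^2
height = 195 cm = 1.95 m
BMI = 48.0 / 1.95^2
BMI = 12.62 kg/m^2


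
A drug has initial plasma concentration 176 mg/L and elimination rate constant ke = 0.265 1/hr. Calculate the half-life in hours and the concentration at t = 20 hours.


t_half = ln(2) / ke = 0.693147 / 0.265 = 2.616 hr
C(t) = C0 * exp(-ke*t) = 176 * exp(-0.265*20)
C(20) = 0.8785 mg/L


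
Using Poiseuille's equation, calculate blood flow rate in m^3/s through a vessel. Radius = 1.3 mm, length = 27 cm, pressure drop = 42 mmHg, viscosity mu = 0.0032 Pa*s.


Q = pi*r^4*dP / (8*mu*L)
r = 0.0013 m, L = 0.27 m
dP = 42 mmHg = 5599.524 Pa
Q = 7.2689e-06 m^3/s


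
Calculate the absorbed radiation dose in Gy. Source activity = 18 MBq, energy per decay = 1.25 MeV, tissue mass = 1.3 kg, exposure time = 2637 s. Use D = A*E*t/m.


A = 18 MBq = 1.8000e+07 Bq
E = 1.25 MeV = 2.0025e-13 J
D = A*E*t/m = 1.8000e+07*2.0025e-13*2637/1.3
D = 0.007312 Gy


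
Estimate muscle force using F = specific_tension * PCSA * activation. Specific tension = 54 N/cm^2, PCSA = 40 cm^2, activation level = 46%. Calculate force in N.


F = sigma * PCSA * activation
F = 54 * 40 * 0.46
F = 993.6 N


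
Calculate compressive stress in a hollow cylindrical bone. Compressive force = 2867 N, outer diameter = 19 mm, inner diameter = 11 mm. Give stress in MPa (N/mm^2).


A = pi*(r_o^2 - r_i^2)
r_o = 9.5 mm, r_i = 5.5 mm
A = 188.496 mm^2
sigma = F/A = 2867 / 188.496
sigma = 15.21 MPa


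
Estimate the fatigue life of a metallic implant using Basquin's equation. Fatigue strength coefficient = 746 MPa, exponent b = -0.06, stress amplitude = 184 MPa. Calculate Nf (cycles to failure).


sigma_a = sigma_f' * (2Nf)^b
2Nf = (sigma_a/sigma_f')^(1/b)
2Nf = (184/746)^(1/-0.06)
2Nf = 1.3552417e+10
Nf = 6.7762e+09


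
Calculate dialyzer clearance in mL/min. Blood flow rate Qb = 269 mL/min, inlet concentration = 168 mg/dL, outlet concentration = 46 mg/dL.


K = Qb * (Cb_in - Cb_out) / Cb_in
K = 269 * (168 - 46) / 168
K = 195.3 mL/min


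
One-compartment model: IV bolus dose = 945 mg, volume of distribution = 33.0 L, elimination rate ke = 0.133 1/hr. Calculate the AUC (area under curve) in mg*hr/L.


C0 = Dose/Vd = 945/33.0 = 28.6364 mg/L
AUC = C0/ke = 28.6364/0.133
AUC = 215.3 mg*hr/L


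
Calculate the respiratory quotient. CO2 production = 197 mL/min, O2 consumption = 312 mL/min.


RQ = VCO2 / VO2
RQ = 197 / 312
RQ = 0.6314


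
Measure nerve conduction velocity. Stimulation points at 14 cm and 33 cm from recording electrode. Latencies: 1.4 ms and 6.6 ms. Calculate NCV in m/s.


Distance = (33 - 14) / 100 = 0.19 m
dt = (6.6 - 1.4) / 1000 = 0.0052 s
NCV = dist / dt = 36.54 m/s


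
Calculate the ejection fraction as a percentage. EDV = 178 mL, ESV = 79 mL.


SV = EDV - ESV = 178 - 79 = 99 mL
EF = SV/EDV * 100 = 99/178 * 100
EF = 55.62%


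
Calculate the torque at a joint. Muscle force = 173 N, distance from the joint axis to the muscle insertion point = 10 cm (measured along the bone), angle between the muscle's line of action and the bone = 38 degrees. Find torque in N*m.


Torque = F * d * sin(theta)   (moment arm = d*sin(theta))
d = 10 cm = 0.1 m
Torque = 173 * 0.1 * sin(38)
Torque = 10.65 N*m


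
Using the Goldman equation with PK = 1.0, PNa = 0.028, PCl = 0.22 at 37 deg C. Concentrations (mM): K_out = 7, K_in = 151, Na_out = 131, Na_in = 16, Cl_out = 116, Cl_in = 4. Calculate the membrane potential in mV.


Vm = (RT/F)*ln((PK*Ko + PNa*Nao + PCl*Cli)/(PK*Ki + PNa*Nai + PCl*Clo))
Numer = 11.548, Denom = 176.968
Vm = -72.95 mV


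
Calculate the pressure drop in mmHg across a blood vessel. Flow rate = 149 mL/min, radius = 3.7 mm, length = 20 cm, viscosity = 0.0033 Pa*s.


dP = 8*mu*L*Q / (pi*r^4)
Q = 149 mL/min = 2.48333e-06 m^3/s
dP = 22.2696 Pa = 22.2696 / 133.322 mmHg = 0.167 mmHg


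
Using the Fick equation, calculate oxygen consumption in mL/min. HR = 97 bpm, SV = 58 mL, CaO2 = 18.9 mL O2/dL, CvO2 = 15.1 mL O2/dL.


CO = HR*SV = 97*58/1000 = 5.626 L/min
a-v O2 diff = 18.9 - 15.1 = 3.8 mL/dL
VO2 = CO * (CaO2-CvO2) * 10 dL/L
VO2 = 5.626 * 3.8 * 10
VO2 = 213.8 mL/min


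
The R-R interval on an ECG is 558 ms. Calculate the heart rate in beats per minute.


HR = 60 / RR_interval(s)
RR = 558 ms = 0.558 s
HR = 60 / 0.558 = 107.5 bpm


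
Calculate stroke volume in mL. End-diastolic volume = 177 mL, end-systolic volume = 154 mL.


SV = EDV - ESV
SV = 177 - 154
SV = 23 mL


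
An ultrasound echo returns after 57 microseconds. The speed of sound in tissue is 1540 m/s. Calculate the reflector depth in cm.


depth = c * t / 2
t = 57 us = 5.7000e-05 s
depth = 1540 * 5.7000e-05 / 2
depth = 0.04389 m = 4.389 cm


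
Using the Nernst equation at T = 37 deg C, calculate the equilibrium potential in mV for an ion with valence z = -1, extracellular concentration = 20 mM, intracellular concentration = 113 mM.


E = (RT/(zF)) * ln(C_out/C_in)
T = 37 + 273.15 = 310.15 K
E = (8.314 * 310.15 / (-1 * 96485)) * ln(20/113)
E = 46.28 mV


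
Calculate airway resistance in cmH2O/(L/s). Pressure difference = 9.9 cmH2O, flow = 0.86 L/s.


R = dP / flow
R = 9.9 / 0.86
R = 11.51 cmH2O/(L/s)


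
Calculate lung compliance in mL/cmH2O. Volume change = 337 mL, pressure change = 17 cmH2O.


C = dV / dP
C = 337 / 17
C = 19.82 mL/cmH2O


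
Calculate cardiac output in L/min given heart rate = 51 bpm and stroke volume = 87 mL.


CO = HR * SV
CO = 51 * 87 / 1000
CO = 4.437 L/min


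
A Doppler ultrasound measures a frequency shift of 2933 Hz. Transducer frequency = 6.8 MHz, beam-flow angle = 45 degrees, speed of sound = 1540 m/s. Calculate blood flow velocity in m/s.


v = fd * c / (2 * f0 * cos(theta))
v = 2933 * 1540 / (2 * 6.8000e+06 * cos(45))
v = 0.4697 m/s


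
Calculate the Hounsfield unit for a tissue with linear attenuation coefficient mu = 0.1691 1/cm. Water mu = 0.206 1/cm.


HU = ((mu_tissue - mu_water) / mu_water) * 1000
HU = ((0.1691 - 0.206) / 0.206) * 1000
HU = -179.1


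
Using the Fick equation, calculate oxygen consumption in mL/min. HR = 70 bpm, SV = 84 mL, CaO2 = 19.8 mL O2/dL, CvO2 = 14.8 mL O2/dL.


CO = HR*SV = 70*84/1000 = 5.88 L/min
a-v O2 diff = 19.8 - 14.8 = 5 mL/dL
VO2 = CO * (CaO2-CvO2) * 10 dL/L
VO2 = 5.88 * 5 * 10
VO2 = 294 mL/min


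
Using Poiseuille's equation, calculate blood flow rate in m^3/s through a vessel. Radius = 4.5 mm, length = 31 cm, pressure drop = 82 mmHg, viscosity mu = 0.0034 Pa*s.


Q = pi*r^4*dP / (8*mu*L)
r = 0.0045 m, L = 0.31 m
dP = 82 mmHg = 10932.404 Pa
Q = 0.00167 m^3/s


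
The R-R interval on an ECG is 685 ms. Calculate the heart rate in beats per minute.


HR = 60 / RR_interval(s)
RR = 685 ms = 0.685 s
HR = 60 / 0.685 = 87.59 bpm


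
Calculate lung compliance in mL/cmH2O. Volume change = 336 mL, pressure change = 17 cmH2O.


C = dV / dP
C = 336 / 17
C = 19.76 mL/cmH2O


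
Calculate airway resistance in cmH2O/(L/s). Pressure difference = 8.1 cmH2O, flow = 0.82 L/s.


R = dP / flow
R = 8.1 / 0.82
R = 9.878 cmH2O/(L/s)


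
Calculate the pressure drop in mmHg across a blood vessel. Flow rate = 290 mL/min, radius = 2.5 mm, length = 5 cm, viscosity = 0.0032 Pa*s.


dP = 8*mu*L*Q / (pi*r^4)
Q = 290 mL/min = 4.83333e-06 m^3/s
dP = 50.4135 Pa = 50.4135 / 133.322 mmHg = 0.3781 mmHg


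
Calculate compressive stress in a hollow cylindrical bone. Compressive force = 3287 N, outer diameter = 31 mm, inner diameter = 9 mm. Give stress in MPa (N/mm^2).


A = pi*(r_o^2 - r_i^2)
r_o = 15.5 mm, r_i = 4.5 mm
A = 691.15 mm^2
sigma = F/A = 3287 / 691.15
sigma = 4.756 MPa


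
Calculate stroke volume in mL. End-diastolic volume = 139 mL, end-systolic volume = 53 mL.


SV = EDV - ESV
SV = 139 - 53
SV = 86 mL


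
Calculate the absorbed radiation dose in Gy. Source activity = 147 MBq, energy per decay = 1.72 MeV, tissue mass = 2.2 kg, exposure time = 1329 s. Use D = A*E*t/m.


A = 147 MBq = 1.4700e+08 Bq
E = 1.72 MeV = 2.75544e-13 J
D = A*E*t/m = 1.4700e+08*2.75544e-13*1329/2.2
D = 0.02447 Gy


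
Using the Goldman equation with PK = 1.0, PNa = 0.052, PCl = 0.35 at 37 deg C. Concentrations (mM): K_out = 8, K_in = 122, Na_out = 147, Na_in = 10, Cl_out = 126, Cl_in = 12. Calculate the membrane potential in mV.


Vm = (RT/F)*ln((PK*Ko + PNa*Nao + PCl*Cli)/(PK*Ki + PNa*Nai + PCl*Clo))
Numer = 19.844, Denom = 166.62
Vm = -56.87 mV


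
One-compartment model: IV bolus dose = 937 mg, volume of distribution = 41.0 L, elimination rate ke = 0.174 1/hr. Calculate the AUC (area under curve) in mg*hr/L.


C0 = Dose/Vd = 937/41.0 = 22.8537 mg/L
AUC = C0/ke = 22.8537/0.174
AUC = 131.3 mg*hr/L


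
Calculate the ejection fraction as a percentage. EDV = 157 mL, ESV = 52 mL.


SV = EDV - ESV = 157 - 52 = 105 mL
EF = SV/EDV * 100 = 105/157 * 100
EF = 66.88%


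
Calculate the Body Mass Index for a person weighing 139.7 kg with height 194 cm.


BMI = weight / height^2
height = 194 cm = 1.94 m
BMI = 139.7 / 1.94^2
BMI = 37.12 kg/m^2


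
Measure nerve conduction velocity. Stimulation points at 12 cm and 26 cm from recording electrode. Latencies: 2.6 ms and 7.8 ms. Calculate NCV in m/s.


Distance = (26 - 12) / 100 = 0.14 m
dt = (7.8 - 2.6) / 1000 = 0.0052 s
NCV = dist / dt = 26.92 m/s


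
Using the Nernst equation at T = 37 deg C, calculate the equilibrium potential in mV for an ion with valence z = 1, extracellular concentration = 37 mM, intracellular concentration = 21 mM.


E = (RT/(zF)) * ln(C_out/C_in)
T = 37 + 273.15 = 310.15 K
E = (8.314 * 310.15 / (1 * 96485)) * ln(37/21)
E = 15.14 mV


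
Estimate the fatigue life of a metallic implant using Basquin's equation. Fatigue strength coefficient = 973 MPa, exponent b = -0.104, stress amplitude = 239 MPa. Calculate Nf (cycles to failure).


sigma_a = sigma_f' * (2Nf)^b
2Nf = (sigma_a/sigma_f')^(1/b)
2Nf = (239/973)^(1/-0.104)
2Nf = 728859.21
Nf = 3.644e+05


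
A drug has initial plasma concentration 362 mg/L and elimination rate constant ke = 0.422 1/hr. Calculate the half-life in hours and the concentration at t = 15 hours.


t_half = ln(2) / ke = 0.693147 / 0.422 = 1.643 hr
C(t) = C0 * exp(-ke*t) = 362 * exp(-0.422*15)
C(15) = 0.6451 mg/L


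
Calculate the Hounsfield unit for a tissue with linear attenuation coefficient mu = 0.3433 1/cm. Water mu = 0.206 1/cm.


HU = ((mu_tissue - mu_water) / mu_water) * 1000
HU = ((0.3433 - 0.206) / 0.206) * 1000
HU = 666.5


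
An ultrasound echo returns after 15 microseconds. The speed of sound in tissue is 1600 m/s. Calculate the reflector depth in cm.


depth = c * t / 2
t = 15 us = 1.5000e-05 s
depth = 1600 * 1.5000e-05 / 2
depth = 0.012 m = 1.2 cm


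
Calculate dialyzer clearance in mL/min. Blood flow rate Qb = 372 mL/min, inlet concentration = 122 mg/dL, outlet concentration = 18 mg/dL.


K = Qb * (Cb_in - Cb_out) / Cb_in
K = 372 * (122 - 18) / 122
K = 317.1 mL/min


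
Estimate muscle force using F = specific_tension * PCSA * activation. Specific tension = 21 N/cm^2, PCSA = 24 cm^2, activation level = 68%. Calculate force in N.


F = sigma * PCSA * activation
F = 21 * 24 * 0.68
F = 342.7 N


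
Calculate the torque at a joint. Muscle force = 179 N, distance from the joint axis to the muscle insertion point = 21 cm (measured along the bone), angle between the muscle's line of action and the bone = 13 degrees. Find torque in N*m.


Torque = F * d * sin(theta)   (moment arm = d*sin(theta))
d = 21 cm = 0.21 m
Torque = 179 * 0.21 * sin(13)
Torque = 8.456 N*m


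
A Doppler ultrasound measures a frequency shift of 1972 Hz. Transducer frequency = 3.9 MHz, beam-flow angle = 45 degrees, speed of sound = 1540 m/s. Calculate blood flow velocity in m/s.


v = fd * c / (2 * f0 * cos(theta))
v = 1972 * 1540 / (2 * 3.9000e+06 * cos(45))
v = 0.5506 m/s


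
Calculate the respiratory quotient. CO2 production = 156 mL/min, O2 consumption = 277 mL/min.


RQ = VCO2 / VO2
RQ = 156 / 277
RQ = 0.5632


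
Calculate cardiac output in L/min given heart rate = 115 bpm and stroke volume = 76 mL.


CO = HR * SV
CO = 115 * 76 / 1000
CO = 8.74 L/min


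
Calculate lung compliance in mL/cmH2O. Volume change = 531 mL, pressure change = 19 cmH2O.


C = dV / dP
C = 531 / 19
C = 27.95 mL/cmH2O


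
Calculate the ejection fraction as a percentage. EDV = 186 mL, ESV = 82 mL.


SV = EDV - ESV = 186 - 82 = 104 mL
EF = SV/EDV * 100 = 104/186 * 100
EF = 55.91%


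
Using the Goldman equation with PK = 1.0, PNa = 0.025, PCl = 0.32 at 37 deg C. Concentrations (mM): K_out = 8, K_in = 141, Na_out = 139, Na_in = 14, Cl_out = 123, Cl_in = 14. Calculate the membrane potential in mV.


Vm = (RT/F)*ln((PK*Ko + PNa*Nao + PCl*Cli)/(PK*Ki + PNa*Nai + PCl*Clo))
Numer = 15.955, Denom = 180.71
Vm = -64.87 mV


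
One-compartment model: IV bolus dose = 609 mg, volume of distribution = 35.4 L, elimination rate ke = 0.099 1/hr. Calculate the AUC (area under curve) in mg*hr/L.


C0 = Dose/Vd = 609/35.4 = 17.2034 mg/L
AUC = C0/ke = 17.2034/0.099
AUC = 173.8 mg*hr/L


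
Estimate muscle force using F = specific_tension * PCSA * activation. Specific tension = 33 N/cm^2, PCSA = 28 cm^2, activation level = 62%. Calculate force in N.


F = sigma * PCSA * activation
F = 33 * 28 * 0.62
F = 572.9 N


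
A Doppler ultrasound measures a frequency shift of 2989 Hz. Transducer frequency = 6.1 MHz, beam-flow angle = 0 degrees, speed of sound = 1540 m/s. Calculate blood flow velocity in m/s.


v = fd * c / (2 * f0 * cos(theta))
v = 2989 * 1540 / (2 * 6.1000e+06 * cos(0))
v = 0.3773 m/s


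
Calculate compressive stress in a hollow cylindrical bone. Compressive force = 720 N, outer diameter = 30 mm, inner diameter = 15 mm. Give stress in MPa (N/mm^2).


A = pi*(r_o^2 - r_i^2)
r_o = 15 mm, r_i = 7.5 mm
A = 530.144 mm^2
sigma = F/A = 720 / 530.144
sigma = 1.358 MPa


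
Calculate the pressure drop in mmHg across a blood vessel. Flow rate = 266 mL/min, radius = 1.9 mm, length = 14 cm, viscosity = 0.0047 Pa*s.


dP = 8*mu*L*Q / (pi*r^4)
Q = 266 mL/min = 4.43333e-06 m^3/s
dP = 570.009 Pa = 570.009 / 133.322 mmHg = 4.275 mmHg


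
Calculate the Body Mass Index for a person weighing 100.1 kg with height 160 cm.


BMI = weight / height^2
height = 160 cm = 1.6 m
BMI = 100.1 / 1.6^2
BMI = 39.1 kg/m^2


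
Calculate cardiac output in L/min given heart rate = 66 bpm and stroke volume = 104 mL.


CO = HR * SV
CO = 66 * 104 / 1000
CO = 6.864 L/min


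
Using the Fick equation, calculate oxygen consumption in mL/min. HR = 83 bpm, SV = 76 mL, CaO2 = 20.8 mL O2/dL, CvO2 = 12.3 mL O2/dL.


CO = HR*SV = 83*76/1000 = 6.308 L/min
a-v O2 diff = 20.8 - 12.3 = 8.5 mL/dL
VO2 = CO * (CaO2-CvO2) * 10 dL/L
VO2 = 6.308 * 8.5 * 10
VO2 = 536.2 mL/min


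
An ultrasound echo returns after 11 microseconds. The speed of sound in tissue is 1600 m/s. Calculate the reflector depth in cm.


depth = c * t / 2
t = 11 us = 1.1000e-05 s
depth = 1600 * 1.1000e-05 / 2
depth = 0.0088 m = 0.88 cm


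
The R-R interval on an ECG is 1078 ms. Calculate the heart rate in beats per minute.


HR = 60 / RR_interval(s)
RR = 1078 ms = 1.078 s
HR = 60 / 1.078 = 55.66 bpm


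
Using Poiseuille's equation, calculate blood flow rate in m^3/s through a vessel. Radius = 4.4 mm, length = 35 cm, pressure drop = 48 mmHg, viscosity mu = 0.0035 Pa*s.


Q = pi*r^4*dP / (8*mu*L)
r = 0.0044 m, L = 0.35 m
dP = 48 mmHg = 6399.456 Pa
Q = 7.6891e-04 m^3/s


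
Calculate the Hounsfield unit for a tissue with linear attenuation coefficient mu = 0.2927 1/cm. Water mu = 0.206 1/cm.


HU = ((mu_tissue - mu_water) / mu_water) * 1000
HU = ((0.2927 - 0.206) / 0.206) * 1000
HU = 420.9


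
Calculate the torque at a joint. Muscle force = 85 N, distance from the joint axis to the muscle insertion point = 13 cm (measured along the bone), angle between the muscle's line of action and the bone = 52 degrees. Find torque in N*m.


Torque = F * d * sin(theta)   (moment arm = d*sin(theta))
d = 13 cm = 0.13 m
Torque = 85 * 0.13 * sin(52)
Torque = 8.708 N*m


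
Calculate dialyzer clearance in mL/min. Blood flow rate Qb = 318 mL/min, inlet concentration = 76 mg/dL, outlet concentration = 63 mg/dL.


K = Qb * (Cb_in - Cb_out) / Cb_in
K = 318 * (76 - 63) / 76
K = 54.39 mL/min


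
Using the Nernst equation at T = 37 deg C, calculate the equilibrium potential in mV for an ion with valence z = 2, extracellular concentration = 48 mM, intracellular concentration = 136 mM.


E = (RT/(zF)) * ln(C_out/C_in)
T = 37 + 273.15 = 310.15 K
E = (8.314 * 310.15 / (2 * 96485)) * ln(48/136)
E = -13.92 mV


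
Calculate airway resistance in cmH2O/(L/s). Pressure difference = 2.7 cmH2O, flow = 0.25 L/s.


R = dP / flow
R = 2.7 / 0.25
R = 10.8 cmH2O/(L/s)


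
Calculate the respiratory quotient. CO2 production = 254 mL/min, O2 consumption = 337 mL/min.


RQ = VCO2 / VO2
RQ = 254 / 337
RQ = 0.7537


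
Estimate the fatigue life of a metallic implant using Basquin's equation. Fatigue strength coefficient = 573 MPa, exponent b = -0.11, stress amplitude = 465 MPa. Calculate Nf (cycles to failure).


sigma_a = sigma_f' * (2Nf)^b
2Nf = (sigma_a/sigma_f')^(1/b)
2Nf = (465/573)^(1/-0.11)
2Nf = 6.676681
Nf = 3.338


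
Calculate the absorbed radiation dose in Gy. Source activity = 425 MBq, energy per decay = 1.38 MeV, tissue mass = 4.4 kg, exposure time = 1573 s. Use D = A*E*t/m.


A = 425 MBq = 4.2500e+08 Bq
E = 1.38 MeV = 2.21076e-13 J
D = A*E*t/m = 4.2500e+08*2.21076e-13*1573/4.4
D = 0.03359 Gy


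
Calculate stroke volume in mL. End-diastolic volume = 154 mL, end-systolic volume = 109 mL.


SV = EDV - ESV
SV = 154 - 109
SV = 45 mL


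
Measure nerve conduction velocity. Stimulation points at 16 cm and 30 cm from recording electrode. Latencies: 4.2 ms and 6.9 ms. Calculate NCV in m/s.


Distance = (30 - 16) / 100 = 0.14 m
dt = (6.9 - 4.2) / 1000 = 0.0027 s
NCV = dist / dt = 51.85 m/s


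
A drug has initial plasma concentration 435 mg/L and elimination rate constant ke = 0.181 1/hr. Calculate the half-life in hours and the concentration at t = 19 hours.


t_half = ln(2) / ke = 0.693147 / 0.181 = 3.83 hr
C(t) = C0 * exp(-ke*t) = 435 * exp(-0.181*19)
C(19) = 13.96 mg/L


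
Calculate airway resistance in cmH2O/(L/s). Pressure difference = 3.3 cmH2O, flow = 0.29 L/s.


R = dP / flow
R = 3.3 / 0.29
R = 11.38 cmH2O/(L/s)


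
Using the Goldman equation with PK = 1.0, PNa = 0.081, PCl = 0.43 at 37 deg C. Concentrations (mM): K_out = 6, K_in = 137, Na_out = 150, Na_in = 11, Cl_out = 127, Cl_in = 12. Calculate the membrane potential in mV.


Vm = (RT/F)*ln((PK*Ko + PNa*Nao + PCl*Cli)/(PK*Ki + PNa*Nai + PCl*Clo))
Numer = 23.31, Denom = 192.501
Vm = -56.42 mV


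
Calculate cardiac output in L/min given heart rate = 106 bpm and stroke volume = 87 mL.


CO = HR * SV
CO = 106 * 87 / 1000
CO = 9.222 L/min


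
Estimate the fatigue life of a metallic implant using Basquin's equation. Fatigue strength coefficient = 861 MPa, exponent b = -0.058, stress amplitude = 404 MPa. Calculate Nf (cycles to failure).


sigma_a = sigma_f' * (2Nf)^b
2Nf = (sigma_a/sigma_f')^(1/b)
2Nf = (404/861)^(1/-0.058)
2Nf = 463332.61
Nf = 2.317e+05


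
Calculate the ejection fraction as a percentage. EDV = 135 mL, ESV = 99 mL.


SV = EDV - ESV = 135 - 99 = 36 mL
EF = SV/EDV * 100 = 36/135 * 100
EF = 26.67%


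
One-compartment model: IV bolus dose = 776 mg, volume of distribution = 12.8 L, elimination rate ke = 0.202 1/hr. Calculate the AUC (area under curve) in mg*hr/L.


C0 = Dose/Vd = 776/12.8 = 60.625 mg/L
AUC = C0/ke = 60.625/0.202
AUC = 300.1 mg*hr/L


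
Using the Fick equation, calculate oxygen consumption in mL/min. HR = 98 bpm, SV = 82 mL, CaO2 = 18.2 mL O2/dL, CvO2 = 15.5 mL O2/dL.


CO = HR*SV = 98*82/1000 = 8.036 L/min
a-v O2 diff = 18.2 - 15.5 = 2.7 mL/dL
VO2 = CO * (CaO2-CvO2) * 10 dL/L
VO2 = 8.036 * 2.7 * 10
VO2 = 217 mL/min


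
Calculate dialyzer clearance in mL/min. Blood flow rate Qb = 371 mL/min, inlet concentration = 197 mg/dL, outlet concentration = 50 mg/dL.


K = Qb * (Cb_in - Cb_out) / Cb_in
K = 371 * (197 - 50) / 197
K = 276.8 mL/min


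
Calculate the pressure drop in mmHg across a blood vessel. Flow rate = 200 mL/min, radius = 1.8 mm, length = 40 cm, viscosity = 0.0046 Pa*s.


dP = 8*mu*L*Q / (pi*r^4)
Q = 200 mL/min = 3.33333e-06 m^3/s
dP = 1487.81 Pa = 1487.81 / 133.322 mmHg = 11.16 mmHg


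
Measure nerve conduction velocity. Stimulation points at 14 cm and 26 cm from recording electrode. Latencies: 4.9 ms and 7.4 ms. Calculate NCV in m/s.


Distance = (26 - 14) / 100 = 0.12 m
dt = (7.4 - 4.9) / 1000 = 0.0025 s
NCV = dist / dt = 48 m/s


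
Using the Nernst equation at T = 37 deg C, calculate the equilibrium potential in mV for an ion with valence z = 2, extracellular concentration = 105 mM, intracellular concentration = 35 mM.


E = (RT/(zF)) * ln(C_out/C_in)
T = 37 + 273.15 = 310.15 K
E = (8.314 * 310.15 / (2 * 96485)) * ln(105/35)
E = 14.68 mV


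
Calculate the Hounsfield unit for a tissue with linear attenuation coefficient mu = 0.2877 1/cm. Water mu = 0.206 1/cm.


HU = ((mu_tissue - mu_water) / mu_water) * 1000
HU = ((0.2877 - 0.206) / 0.206) * 1000
HU = 396.6


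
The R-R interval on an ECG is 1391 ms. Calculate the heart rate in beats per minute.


HR = 60 / RR_interval(s)
RR = 1391 ms = 1.391 s
HR = 60 / 1.391 = 43.13 bpm


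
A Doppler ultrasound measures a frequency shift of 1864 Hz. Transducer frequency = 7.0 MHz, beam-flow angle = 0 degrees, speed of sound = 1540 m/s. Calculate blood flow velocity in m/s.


v = fd * c / (2 * f0 * cos(theta))
v = 1864 * 1540 / (2 * 7.0000e+06 * cos(0))
v = 0.205 m/s


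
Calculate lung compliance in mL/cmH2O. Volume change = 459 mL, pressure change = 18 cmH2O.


C = dV / dP
C = 459 / 18
C = 25.5 mL/cmH2O


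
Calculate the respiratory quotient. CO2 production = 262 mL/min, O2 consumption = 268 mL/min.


RQ = VCO2 / VO2
RQ = 262 / 268
RQ = 0.9776


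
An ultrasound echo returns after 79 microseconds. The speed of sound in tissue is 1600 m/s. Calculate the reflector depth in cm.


depth = c * t / 2
t = 79 us = 7.9000e-05 s
depth = 1600 * 7.9000e-05 / 2
depth = 0.0632 m = 6.32 cm


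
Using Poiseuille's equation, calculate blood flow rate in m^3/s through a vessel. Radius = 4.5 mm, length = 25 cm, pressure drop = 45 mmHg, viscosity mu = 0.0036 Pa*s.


Q = pi*r^4*dP / (8*mu*L)
r = 0.0045 m, L = 0.25 m
dP = 45 mmHg = 5999.49 Pa
Q = 0.001073 m^3/s


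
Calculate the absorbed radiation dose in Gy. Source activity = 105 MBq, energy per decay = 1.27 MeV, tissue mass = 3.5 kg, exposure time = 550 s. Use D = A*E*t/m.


A = 105 MBq = 1.0500e+08 Bq
E = 1.27 MeV = 2.03454e-13 J
D = A*E*t/m = 1.0500e+08*2.03454e-13*550/3.5
D = 0.003357 Gy


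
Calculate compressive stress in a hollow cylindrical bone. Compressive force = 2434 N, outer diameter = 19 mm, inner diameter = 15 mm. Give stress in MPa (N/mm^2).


A = pi*(r_o^2 - r_i^2)
r_o = 9.5 mm, r_i = 7.5 mm
A = 106.814 mm^2
sigma = F/A = 2434 / 106.814
sigma = 22.79 MPa


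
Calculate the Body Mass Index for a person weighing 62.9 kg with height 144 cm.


BMI = weight / height^2
height = 144 cm = 1.44 m
BMI = 62.9 / 1.44^2
BMI = 30.33 kg/m^2


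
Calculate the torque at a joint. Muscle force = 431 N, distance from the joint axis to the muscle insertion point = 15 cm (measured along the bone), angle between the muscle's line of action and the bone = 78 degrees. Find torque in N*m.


Torque = F * d * sin(theta)   (moment arm = d*sin(theta))
d = 15 cm = 0.15 m
Torque = 431 * 0.15 * sin(78)
Torque = 63.24 N*m


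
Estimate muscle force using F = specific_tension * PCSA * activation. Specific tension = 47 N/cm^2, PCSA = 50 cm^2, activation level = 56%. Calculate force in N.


F = sigma * PCSA * activation
F = 47 * 50 * 0.56
F = 1316 N


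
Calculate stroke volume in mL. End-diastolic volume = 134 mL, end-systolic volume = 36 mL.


SV = EDV - ESV
SV = 134 - 36
SV = 98 mL


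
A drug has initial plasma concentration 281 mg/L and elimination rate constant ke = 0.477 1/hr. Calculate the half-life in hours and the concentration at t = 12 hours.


t_half = ln(2) / ke = 0.693147 / 0.477 = 1.453 hr
C(t) = C0 * exp(-ke*t) = 281 * exp(-0.477*12)
C(12) = 0.9179 mg/L


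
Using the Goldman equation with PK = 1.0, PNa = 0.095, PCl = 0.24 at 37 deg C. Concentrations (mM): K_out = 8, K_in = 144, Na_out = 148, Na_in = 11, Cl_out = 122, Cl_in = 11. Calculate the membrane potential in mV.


Vm = (RT/F)*ln((PK*Ko + PNa*Nao + PCl*Cli)/(PK*Ki + PNa*Nai + PCl*Clo))
Numer = 24.7, Denom = 174.325
Vm = -52.22 mV


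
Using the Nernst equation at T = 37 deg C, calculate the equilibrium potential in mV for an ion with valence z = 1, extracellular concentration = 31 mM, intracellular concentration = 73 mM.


E = (RT/(zF)) * ln(C_out/C_in)
T = 37 + 273.15 = 310.15 K
E = (8.314 * 310.15 / (1 * 96485)) * ln(31/73)
E = -22.89 mV


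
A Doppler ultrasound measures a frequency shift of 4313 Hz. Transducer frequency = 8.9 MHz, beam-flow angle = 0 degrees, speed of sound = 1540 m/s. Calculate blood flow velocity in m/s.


v = fd * c / (2 * f0 * cos(theta))
v = 4313 * 1540 / (2 * 8.9000e+06 * cos(0))
v = 0.3731 m/s


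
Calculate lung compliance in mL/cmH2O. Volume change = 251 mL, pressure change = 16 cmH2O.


C = dV / dP
C = 251 / 16
C = 15.69 mL/cmH2O


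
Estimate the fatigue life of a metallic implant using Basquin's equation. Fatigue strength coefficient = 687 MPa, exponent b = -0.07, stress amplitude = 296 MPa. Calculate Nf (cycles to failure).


sigma_a = sigma_f' * (2Nf)^b
2Nf = (sigma_a/sigma_f')^(1/b)
2Nf = (296/687)^(1/-0.07)
2Nf = 167411.81
Nf = 8.371e+04


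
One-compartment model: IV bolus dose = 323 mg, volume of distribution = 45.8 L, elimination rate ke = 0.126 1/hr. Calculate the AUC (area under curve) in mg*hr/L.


C0 = Dose/Vd = 323/45.8 = 7.0524 mg/L
AUC = C0/ke = 7.0524/0.126
AUC = 55.97 mg*hr/L


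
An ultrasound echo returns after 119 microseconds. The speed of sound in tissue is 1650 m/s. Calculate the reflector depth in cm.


depth = c * t / 2
t = 119 us = 1.1900e-04 s
depth = 1650 * 1.1900e-04 / 2
depth = 0.098175 m = 9.8175 cm


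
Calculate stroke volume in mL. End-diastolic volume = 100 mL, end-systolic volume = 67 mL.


SV = EDV - ESV
SV = 100 - 67
SV = 33 mL


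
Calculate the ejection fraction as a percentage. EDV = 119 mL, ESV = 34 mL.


SV = EDV - ESV = 119 - 34 = 85 mL
EF = SV/EDV * 100 = 85/119 * 100
EF = 71.43%


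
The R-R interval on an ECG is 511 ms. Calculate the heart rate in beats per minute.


HR = 60 / RR_interval(s)
RR = 511 ms = 0.511 s
HR = 60 / 0.511 = 117.4 bpm


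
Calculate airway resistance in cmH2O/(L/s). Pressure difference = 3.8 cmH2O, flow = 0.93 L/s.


R = dP / flow
R = 3.8 / 0.93
R = 4.086 cmH2O/(L/s)


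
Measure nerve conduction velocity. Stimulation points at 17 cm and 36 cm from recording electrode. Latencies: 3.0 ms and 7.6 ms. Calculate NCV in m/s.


Distance = (36 - 17) / 100 = 0.19 m
dt = (7.6 - 3.0) / 1000 = 0.0046 s
NCV = dist / dt = 41.3 m/s


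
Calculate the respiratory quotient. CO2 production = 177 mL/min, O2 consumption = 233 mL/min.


RQ = VCO2 / VO2
RQ = 177 / 233
RQ = 0.7597


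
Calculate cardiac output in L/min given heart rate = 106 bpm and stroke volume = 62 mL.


CO = HR * SV
CO = 106 * 62 / 1000
CO = 6.572 L/min


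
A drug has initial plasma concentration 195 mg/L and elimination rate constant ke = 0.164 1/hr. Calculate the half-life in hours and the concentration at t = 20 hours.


t_half = ln(2) / ke = 0.693147 / 0.164 = 4.227 hr
C(t) = C0 * exp(-ke*t) = 195 * exp(-0.164*20)
C(20) = 7.338 mg/L


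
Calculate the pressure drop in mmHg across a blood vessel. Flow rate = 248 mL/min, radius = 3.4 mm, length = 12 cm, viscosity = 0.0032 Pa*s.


dP = 8*mu*L*Q / (pi*r^4)
Q = 248 mL/min = 4.13333e-06 m^3/s
dP = 30.2452 Pa = 30.2452 / 133.322 mmHg = 0.2269 mmHg


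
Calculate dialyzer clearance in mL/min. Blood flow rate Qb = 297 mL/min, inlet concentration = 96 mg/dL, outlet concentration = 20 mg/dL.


K = Qb * (Cb_in - Cb_out) / Cb_in
K = 297 * (96 - 20) / 96
K = 235.1 mL/min


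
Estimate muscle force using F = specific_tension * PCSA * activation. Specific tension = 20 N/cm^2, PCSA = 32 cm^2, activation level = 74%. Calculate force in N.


F = sigma * PCSA * activation
F = 20 * 32 * 0.74
F = 473.6 N
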